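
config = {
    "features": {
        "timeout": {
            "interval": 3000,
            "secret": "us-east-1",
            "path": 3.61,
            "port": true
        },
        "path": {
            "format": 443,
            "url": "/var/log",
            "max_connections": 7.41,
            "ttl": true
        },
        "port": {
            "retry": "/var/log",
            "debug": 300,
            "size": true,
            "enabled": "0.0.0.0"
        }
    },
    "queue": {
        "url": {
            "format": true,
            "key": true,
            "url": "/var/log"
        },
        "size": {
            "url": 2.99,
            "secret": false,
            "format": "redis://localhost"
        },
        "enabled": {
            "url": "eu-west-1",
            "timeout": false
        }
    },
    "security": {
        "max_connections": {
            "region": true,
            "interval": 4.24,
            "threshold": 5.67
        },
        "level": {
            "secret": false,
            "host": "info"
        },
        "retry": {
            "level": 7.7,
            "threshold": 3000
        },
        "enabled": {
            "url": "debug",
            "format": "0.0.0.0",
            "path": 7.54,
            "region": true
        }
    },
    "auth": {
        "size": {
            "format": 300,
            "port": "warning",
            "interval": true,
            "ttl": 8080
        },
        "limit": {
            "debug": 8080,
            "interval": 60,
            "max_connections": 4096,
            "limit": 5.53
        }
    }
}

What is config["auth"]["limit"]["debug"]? 8080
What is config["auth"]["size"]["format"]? 300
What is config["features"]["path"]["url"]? "/var/log"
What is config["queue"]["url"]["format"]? True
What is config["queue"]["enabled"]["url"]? "eu-west-1"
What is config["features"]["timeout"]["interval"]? 3000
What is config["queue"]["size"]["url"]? 2.99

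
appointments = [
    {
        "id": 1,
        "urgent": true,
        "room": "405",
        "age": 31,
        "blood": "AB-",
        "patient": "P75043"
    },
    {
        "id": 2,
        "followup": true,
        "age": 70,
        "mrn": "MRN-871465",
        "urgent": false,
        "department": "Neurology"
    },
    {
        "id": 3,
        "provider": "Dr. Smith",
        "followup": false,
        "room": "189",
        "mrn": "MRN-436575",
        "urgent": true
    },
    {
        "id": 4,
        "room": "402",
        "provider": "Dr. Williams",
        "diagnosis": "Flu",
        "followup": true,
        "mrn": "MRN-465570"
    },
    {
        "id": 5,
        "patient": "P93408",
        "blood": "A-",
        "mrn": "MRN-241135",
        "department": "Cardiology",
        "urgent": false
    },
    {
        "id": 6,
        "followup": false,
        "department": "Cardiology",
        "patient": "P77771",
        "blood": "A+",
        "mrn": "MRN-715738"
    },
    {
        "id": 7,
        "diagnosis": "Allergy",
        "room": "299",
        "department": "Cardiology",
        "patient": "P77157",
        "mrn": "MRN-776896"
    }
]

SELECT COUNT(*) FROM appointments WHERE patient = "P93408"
1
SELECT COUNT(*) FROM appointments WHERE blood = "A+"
1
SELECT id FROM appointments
[1, 2, 3, 4, 5, 6, 7]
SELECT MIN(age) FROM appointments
31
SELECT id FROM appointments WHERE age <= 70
[1, 2]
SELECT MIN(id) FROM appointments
1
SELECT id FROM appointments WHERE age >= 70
[2]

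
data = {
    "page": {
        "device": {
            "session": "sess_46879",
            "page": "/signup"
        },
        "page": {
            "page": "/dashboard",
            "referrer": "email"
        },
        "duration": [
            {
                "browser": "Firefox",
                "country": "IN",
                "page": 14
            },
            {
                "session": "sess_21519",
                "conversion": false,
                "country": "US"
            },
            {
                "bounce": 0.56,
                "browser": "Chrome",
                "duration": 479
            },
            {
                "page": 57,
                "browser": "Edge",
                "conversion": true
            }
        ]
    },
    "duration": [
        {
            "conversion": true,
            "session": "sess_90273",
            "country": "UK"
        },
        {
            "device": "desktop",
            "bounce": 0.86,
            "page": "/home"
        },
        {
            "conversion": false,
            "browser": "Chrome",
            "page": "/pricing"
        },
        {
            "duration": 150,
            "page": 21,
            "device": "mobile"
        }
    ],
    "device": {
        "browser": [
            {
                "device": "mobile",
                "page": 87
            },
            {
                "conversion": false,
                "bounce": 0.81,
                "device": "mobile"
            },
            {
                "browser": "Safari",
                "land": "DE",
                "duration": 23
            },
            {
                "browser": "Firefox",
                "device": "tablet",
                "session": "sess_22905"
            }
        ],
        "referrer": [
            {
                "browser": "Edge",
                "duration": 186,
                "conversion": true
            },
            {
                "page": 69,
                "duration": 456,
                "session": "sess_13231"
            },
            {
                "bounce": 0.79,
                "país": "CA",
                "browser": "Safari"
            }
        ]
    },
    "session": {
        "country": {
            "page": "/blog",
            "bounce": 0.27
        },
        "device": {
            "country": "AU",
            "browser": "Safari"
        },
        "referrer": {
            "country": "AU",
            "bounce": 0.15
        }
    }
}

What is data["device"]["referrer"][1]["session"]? "sess_13231"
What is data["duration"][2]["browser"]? "Chrome"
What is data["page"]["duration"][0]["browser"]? "Firefox"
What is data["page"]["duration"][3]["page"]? 57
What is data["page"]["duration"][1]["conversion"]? False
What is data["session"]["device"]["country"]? "AU"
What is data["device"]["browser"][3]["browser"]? "Firefox"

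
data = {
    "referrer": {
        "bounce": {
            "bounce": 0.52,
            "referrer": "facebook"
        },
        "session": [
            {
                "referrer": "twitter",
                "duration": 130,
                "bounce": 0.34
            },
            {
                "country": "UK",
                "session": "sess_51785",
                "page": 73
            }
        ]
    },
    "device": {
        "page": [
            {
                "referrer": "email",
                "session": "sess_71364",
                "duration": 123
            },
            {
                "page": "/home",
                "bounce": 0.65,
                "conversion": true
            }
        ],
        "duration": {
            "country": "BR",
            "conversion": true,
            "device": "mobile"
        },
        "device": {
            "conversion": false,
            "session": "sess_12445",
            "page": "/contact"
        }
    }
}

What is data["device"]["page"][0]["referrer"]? "email"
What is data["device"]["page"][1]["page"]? "/home"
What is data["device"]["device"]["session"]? "sess_12445"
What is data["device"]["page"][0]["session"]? "sess_71364"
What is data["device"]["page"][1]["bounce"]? 0.65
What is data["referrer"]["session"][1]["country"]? "UK"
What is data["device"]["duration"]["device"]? "mobile"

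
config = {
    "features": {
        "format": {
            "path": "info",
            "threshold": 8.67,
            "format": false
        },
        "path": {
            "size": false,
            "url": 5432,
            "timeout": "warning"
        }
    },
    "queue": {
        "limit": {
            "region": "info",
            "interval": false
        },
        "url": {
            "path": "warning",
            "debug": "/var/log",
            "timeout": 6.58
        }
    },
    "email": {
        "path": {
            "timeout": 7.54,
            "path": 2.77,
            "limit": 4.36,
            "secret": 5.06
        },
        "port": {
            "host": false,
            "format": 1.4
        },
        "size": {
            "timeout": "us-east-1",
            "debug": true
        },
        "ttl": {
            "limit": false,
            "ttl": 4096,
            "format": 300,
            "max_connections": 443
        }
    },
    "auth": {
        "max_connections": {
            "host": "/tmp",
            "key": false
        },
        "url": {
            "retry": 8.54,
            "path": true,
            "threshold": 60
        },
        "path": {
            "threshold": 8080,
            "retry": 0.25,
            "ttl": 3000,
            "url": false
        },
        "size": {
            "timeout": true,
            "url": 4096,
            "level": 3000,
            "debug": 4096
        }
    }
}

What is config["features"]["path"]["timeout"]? "warning"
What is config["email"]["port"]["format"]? 1.4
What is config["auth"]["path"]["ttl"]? 3000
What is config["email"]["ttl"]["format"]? 300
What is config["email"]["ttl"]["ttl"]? 4096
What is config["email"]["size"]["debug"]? True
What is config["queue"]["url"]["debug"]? "/var/log"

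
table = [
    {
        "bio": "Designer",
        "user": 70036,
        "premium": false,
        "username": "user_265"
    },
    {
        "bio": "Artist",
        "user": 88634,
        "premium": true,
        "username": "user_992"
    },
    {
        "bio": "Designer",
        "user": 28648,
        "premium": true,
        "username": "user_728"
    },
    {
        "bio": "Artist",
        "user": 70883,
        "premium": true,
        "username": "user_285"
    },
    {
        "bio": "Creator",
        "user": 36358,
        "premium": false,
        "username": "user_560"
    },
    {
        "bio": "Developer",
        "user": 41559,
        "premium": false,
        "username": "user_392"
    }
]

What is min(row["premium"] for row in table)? False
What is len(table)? 6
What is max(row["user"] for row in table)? 88634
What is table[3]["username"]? "user_285"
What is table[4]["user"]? 36358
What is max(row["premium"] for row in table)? True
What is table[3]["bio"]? "Artist"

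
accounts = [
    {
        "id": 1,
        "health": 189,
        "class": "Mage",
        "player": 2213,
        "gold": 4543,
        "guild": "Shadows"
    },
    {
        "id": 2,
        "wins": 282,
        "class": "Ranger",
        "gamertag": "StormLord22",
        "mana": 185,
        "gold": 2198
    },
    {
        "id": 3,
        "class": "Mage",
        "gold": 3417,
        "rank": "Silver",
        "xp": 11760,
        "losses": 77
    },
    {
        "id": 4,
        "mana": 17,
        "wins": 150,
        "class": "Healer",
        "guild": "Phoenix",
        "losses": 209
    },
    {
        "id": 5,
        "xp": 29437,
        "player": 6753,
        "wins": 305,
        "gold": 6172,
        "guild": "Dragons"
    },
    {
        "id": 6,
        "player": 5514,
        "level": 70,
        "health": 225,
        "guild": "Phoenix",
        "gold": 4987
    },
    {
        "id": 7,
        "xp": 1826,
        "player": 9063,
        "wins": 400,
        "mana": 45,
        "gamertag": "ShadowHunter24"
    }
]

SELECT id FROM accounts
[1, 2, 3, 4, 5, 6, 7]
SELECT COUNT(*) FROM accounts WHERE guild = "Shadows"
1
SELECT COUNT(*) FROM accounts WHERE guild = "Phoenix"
2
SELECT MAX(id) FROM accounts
7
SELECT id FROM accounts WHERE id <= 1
[1]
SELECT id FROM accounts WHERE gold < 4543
[2, 3]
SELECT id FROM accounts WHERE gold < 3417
[2]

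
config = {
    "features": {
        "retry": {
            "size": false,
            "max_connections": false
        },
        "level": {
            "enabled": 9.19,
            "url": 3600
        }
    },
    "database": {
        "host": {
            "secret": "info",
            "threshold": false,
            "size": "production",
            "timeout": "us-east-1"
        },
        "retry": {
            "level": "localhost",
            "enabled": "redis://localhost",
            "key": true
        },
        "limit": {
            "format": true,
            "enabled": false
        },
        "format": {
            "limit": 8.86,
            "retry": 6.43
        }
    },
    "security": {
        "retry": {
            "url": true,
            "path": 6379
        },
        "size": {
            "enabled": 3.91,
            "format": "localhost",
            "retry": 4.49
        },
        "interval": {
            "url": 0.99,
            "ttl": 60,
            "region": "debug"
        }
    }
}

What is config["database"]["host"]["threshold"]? False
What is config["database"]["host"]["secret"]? "info"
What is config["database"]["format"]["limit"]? 8.86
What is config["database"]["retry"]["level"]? "localhost"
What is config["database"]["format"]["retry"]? 6.43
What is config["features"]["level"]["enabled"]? 9.19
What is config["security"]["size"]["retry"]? 4.49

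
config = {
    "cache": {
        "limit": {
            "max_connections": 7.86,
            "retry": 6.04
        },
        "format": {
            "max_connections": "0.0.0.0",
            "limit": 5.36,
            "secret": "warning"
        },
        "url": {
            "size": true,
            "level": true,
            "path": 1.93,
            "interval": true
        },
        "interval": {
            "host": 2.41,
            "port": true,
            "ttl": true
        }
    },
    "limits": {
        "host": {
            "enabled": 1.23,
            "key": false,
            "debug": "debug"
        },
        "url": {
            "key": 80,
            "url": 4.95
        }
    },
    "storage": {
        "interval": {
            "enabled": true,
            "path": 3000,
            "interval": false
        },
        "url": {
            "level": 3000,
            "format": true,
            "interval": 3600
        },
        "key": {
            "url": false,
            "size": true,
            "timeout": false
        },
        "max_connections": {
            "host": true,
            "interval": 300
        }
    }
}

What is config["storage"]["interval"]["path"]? 3000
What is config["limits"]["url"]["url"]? 4.95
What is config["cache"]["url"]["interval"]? True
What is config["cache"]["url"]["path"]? 1.93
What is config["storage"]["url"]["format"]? True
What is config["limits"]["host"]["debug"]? "debug"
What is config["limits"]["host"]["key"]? False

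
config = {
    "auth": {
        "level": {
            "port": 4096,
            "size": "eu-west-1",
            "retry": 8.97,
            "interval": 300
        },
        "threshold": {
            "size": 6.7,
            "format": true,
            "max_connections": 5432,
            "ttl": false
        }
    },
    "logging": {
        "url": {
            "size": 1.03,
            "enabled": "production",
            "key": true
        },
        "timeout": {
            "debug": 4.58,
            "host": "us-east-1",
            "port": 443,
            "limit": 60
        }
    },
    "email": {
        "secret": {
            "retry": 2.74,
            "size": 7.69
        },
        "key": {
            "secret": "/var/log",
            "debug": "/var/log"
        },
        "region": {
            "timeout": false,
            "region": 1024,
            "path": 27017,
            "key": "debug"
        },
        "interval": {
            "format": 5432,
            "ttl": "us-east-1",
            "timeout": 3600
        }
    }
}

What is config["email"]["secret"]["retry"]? 2.74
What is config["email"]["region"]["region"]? 1024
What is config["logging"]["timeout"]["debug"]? 4.58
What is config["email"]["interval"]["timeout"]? 3600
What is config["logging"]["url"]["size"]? 1.03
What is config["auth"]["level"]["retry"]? 8.97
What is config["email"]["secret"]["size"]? 7.69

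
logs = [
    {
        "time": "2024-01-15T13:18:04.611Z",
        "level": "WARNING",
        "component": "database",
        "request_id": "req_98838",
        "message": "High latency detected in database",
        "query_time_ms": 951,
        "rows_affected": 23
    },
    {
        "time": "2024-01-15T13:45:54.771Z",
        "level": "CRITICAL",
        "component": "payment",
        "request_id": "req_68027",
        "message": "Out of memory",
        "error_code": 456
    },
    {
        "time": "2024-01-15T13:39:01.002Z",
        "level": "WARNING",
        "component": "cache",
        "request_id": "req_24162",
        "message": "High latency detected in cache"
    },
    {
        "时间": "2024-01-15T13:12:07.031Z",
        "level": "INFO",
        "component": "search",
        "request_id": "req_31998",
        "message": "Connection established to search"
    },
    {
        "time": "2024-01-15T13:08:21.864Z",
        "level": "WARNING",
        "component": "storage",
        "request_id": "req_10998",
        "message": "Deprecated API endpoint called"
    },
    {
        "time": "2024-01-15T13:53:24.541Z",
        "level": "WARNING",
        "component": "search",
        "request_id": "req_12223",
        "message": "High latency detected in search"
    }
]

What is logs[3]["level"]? "INFO"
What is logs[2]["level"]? "WARNING"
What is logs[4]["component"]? "storage"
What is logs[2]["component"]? "cache"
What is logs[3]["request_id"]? "req_31998"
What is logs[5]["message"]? "High latency detected in search"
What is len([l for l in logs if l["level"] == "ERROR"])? 0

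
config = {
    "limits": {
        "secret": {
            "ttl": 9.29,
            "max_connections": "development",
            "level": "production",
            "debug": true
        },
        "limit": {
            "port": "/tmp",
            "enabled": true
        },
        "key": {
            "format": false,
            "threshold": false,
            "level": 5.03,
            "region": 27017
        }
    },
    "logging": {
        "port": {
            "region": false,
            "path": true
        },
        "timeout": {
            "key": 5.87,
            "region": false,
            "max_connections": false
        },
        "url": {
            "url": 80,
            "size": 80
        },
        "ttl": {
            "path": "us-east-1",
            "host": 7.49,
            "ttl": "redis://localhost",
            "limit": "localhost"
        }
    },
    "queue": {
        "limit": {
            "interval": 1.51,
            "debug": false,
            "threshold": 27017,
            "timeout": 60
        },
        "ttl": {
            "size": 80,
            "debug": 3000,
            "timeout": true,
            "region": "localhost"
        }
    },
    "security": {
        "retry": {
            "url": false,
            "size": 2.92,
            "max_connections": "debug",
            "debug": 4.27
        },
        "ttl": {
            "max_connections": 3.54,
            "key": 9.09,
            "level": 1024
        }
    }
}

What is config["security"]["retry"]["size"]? 2.92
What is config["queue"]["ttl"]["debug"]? 3000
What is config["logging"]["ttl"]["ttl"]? "redis://localhost"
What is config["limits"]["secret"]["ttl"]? 9.29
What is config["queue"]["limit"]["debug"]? False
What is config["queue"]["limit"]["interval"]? 1.51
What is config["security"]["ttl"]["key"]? 9.09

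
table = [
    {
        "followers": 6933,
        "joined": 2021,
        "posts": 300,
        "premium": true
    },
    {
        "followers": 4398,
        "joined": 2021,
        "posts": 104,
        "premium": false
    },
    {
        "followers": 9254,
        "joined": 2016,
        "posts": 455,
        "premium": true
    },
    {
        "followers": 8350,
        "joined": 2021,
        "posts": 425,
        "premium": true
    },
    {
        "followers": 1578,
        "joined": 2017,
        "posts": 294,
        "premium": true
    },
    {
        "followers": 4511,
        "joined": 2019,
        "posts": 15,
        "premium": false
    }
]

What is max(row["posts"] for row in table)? 455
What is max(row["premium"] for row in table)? True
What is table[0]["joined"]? 2021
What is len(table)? 6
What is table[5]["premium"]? False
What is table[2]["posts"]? 455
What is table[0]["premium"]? True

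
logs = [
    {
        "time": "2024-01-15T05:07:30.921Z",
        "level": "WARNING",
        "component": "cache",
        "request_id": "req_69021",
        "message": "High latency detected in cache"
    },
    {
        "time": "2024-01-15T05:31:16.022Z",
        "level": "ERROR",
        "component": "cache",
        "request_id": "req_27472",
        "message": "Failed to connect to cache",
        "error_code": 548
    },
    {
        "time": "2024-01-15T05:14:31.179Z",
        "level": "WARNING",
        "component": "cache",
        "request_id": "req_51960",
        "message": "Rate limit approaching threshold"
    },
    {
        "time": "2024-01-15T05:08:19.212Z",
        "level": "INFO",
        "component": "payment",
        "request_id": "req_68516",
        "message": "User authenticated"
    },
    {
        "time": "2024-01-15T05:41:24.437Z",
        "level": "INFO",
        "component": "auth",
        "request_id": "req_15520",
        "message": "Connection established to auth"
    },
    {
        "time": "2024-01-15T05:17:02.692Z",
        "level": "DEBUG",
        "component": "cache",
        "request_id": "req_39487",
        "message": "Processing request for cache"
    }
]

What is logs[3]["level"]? "INFO"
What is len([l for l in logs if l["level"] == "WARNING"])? 2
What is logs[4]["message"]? "Connection established to auth"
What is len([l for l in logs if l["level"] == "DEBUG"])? 1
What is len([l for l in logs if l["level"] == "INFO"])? 2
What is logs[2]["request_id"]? "req_51960"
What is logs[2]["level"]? "WARNING"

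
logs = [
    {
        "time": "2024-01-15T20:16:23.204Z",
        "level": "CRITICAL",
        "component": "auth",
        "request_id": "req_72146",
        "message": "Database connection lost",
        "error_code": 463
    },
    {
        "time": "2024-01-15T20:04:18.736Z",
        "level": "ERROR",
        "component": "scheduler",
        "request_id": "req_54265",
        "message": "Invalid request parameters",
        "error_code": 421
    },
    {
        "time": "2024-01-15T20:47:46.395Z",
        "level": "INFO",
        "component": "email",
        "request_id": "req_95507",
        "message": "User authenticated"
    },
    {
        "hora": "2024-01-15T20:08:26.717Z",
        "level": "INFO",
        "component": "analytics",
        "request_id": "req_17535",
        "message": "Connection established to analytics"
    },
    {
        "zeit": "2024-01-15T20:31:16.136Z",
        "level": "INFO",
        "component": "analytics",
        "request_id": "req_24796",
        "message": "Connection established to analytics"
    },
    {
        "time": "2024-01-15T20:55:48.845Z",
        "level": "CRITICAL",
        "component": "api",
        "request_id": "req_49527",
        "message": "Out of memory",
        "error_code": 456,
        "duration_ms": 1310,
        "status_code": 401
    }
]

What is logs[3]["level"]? "INFO"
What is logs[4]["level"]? "INFO"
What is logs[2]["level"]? "INFO"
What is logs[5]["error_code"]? 456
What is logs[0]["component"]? "auth"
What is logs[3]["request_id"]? "req_17535"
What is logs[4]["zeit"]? "2024-01-15T20:31:16.136Z"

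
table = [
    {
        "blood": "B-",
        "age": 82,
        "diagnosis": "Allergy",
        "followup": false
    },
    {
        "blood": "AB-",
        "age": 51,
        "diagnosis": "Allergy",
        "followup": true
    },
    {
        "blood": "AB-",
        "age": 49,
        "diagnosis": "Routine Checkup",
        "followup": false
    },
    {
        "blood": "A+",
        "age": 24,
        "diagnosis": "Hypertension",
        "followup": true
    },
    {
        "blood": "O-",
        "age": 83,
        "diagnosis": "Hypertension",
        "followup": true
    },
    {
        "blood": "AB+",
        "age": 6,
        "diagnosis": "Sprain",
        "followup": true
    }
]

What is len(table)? 6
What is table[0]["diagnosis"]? "Allergy"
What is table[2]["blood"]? "AB-"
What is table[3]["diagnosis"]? "Hypertension"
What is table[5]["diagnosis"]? "Sprain"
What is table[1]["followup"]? True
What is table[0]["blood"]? "B-"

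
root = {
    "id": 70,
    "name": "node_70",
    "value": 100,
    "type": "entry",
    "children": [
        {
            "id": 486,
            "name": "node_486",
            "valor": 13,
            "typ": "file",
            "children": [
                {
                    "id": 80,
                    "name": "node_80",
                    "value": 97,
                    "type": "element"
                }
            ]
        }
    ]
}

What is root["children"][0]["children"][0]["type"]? "element"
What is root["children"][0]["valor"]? 13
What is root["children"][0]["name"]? "node_486"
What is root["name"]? "node_70"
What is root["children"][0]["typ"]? "file"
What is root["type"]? "entry"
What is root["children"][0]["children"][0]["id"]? 80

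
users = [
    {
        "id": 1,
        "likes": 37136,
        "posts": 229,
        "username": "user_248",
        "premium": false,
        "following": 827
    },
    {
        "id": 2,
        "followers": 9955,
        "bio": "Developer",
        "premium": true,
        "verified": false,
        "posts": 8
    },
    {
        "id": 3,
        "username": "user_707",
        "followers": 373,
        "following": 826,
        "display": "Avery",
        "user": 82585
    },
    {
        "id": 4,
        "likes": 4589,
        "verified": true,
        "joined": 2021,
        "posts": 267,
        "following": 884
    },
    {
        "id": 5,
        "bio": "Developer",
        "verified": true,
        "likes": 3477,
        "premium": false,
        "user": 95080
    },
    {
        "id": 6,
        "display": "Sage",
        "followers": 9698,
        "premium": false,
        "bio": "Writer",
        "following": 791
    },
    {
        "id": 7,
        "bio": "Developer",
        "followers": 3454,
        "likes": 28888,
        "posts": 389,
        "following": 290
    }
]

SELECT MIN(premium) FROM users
False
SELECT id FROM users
[1, 2, 3, 4, 5, 6, 7]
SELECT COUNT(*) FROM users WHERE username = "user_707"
1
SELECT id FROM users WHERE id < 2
[1]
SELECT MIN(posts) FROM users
8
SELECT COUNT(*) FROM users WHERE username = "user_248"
1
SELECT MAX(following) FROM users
884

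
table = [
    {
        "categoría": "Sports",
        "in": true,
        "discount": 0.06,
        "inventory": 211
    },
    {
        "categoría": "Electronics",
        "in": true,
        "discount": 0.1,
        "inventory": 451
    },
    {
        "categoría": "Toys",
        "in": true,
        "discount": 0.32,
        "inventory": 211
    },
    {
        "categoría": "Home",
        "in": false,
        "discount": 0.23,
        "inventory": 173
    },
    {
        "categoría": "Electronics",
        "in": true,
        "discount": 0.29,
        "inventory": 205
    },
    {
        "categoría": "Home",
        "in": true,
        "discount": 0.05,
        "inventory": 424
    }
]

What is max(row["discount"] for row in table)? 0.32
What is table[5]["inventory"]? 424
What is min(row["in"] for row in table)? False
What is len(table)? 6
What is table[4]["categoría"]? "Electronics"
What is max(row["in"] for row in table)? True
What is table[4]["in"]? True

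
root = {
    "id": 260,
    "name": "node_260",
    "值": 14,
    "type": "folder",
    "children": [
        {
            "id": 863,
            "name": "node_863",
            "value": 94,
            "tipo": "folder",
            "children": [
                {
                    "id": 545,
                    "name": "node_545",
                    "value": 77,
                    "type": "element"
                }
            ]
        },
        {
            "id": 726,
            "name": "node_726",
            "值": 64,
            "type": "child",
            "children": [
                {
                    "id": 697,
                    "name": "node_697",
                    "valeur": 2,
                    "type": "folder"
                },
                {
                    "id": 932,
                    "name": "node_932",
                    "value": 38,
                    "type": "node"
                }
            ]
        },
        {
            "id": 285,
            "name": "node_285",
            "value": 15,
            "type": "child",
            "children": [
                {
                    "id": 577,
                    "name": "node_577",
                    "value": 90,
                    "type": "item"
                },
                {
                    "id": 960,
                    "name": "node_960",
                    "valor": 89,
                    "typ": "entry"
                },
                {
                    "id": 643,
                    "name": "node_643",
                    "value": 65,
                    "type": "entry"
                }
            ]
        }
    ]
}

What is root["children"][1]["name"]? "node_726"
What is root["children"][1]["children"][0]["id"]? 697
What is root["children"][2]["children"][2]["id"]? 643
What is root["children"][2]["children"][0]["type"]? "item"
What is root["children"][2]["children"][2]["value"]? 65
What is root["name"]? "node_260"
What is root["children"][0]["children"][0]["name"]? "node_545"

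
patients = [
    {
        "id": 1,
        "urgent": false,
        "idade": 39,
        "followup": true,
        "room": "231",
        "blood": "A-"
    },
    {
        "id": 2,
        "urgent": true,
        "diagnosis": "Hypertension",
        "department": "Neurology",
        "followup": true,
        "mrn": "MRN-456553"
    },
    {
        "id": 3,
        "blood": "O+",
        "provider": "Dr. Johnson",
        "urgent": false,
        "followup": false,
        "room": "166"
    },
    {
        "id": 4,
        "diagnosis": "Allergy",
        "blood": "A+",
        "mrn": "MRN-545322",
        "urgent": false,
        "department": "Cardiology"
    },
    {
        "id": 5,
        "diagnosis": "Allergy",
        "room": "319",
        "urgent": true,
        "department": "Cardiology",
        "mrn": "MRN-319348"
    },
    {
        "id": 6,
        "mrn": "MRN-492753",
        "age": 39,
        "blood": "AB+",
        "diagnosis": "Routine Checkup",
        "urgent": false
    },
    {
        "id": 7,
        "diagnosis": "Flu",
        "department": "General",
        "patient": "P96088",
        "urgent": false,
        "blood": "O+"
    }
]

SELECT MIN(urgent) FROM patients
False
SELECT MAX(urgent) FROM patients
True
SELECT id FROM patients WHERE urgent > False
[2, 5]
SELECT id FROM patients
[1, 2, 3, 4, 5, 6, 7]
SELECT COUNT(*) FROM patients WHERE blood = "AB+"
1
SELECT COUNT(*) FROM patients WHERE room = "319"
1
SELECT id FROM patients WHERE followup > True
[]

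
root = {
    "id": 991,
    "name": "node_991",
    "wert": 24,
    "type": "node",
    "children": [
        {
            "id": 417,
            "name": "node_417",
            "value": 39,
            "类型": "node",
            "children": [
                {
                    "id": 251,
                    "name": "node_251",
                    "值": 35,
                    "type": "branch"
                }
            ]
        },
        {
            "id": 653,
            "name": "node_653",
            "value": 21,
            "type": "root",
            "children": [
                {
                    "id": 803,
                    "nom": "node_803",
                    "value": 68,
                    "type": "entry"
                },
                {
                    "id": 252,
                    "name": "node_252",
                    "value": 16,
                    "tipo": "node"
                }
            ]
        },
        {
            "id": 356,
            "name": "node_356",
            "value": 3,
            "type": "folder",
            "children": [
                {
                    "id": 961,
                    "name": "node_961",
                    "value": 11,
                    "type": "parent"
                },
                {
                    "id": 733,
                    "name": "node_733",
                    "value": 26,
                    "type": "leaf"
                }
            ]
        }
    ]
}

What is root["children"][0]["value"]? 39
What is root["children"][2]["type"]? "folder"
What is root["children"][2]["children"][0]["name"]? "node_961"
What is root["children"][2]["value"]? 3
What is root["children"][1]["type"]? "root"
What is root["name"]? "node_991"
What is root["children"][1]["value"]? 21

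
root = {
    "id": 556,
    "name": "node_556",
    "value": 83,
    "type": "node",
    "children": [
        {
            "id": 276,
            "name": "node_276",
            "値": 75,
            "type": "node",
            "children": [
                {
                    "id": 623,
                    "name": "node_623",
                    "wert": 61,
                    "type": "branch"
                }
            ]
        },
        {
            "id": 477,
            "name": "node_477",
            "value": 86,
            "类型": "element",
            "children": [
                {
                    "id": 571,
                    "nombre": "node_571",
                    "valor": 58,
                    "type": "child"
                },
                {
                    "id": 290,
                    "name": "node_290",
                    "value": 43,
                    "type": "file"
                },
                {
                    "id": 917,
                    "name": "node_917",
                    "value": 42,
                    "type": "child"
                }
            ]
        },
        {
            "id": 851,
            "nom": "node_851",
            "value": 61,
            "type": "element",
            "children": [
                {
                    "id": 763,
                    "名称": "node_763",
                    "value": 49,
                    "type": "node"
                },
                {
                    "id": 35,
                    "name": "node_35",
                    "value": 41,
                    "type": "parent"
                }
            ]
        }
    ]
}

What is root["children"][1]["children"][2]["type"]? "child"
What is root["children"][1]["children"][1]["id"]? 290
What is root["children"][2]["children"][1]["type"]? "parent"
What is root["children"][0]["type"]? "node"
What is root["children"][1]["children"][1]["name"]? "node_290"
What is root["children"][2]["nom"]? "node_851"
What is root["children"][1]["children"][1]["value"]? 43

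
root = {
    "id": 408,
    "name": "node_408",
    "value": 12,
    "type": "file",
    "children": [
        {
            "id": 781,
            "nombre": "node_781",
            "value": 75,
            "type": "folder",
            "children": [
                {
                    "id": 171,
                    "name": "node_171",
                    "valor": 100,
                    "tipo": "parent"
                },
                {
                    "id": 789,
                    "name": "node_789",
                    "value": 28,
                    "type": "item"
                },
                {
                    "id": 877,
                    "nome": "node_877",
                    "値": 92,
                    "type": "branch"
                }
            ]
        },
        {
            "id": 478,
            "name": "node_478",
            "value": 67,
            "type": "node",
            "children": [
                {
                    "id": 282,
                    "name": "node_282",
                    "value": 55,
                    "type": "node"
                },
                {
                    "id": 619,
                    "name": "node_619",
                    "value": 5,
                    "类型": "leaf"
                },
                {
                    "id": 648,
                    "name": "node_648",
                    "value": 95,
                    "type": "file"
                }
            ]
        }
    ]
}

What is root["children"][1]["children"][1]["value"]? 5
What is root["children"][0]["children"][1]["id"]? 789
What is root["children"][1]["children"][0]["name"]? "node_282"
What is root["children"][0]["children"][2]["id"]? 877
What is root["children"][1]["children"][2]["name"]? "node_648"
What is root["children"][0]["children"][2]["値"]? 92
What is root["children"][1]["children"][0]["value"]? 55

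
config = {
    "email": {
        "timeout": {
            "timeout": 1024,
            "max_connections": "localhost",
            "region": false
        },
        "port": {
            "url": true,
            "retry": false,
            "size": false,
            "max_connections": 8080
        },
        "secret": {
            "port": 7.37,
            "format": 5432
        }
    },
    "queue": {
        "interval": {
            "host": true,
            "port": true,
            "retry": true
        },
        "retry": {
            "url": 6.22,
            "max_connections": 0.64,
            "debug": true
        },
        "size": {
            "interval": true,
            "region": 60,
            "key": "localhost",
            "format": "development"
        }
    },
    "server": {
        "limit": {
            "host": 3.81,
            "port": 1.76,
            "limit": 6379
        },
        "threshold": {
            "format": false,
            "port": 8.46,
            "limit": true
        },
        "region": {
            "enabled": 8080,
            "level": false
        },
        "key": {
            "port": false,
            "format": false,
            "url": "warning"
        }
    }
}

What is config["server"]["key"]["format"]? False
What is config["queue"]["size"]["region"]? 60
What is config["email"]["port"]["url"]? True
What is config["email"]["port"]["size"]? False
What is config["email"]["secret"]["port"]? 7.37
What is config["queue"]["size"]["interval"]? True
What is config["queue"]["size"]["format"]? "development"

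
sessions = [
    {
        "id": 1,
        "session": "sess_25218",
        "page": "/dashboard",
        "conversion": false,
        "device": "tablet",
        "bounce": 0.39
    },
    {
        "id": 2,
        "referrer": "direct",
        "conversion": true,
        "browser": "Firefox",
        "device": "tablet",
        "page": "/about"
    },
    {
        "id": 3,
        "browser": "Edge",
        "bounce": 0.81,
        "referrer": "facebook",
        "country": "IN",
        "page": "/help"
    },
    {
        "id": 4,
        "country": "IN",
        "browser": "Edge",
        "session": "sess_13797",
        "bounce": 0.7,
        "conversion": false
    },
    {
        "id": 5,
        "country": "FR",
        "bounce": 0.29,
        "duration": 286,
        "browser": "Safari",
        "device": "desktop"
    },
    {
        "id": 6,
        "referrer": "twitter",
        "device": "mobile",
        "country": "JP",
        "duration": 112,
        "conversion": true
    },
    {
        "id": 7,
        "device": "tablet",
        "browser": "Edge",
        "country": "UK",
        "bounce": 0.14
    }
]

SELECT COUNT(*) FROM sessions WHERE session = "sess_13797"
1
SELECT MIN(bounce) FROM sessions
0.14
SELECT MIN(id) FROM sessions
1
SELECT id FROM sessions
[1, 2, 3, 4, 5, 6, 7]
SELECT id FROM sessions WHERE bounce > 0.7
[3]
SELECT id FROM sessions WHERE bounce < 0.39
[5, 7]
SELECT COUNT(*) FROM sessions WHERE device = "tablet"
3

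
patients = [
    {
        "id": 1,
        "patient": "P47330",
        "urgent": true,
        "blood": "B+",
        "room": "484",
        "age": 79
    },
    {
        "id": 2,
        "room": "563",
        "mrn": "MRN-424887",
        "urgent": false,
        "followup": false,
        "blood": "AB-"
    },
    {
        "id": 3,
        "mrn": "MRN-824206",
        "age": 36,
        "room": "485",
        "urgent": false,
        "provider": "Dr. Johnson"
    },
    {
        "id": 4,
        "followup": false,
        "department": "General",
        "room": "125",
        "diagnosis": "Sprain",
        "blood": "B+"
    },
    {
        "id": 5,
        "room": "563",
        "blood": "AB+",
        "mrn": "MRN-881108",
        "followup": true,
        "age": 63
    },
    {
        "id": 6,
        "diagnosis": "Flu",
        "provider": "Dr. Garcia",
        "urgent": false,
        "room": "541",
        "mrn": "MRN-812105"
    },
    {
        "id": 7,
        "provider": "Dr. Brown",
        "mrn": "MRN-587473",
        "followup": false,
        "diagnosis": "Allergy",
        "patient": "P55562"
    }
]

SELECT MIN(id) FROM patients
1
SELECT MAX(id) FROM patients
7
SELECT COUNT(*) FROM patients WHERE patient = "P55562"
1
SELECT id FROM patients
[1, 2, 3, 4, 5, 6, 7]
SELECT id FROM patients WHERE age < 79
[3, 5]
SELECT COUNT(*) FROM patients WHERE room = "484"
1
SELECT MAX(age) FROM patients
79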